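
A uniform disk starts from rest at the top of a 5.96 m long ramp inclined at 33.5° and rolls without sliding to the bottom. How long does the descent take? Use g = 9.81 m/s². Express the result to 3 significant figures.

t ≈ 1.82 s

For this body I = (1/2)MR², i.e. k = I/(MR²) = 0.5.
Newton's second law down the slope: Mg sinθ − f = Ma. The torque equation fR = Iα (with α = a/R) gives f = kMa.
Hence a = g sinθ/(1+k) = 9.81×sin33.5°/1.5 = 3.61 m/s².
With constant a from rest, t = √(2L/a) = √(2·5.96/3.61) ≈ 1.82 s.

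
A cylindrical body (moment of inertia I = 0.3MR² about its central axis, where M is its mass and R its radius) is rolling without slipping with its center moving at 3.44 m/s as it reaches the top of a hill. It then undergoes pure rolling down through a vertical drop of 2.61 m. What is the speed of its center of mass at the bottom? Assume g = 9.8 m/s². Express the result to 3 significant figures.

With I = 0.3MR², the ratio k = I/(MR²) is 0.3.
Since it rolls without slipping, ω = v/R and KE = ½Mv² + ½Iω² = ½(1+k)Mv² = (13/20)Mv².
Conserving energy between top and bottom: (13/20)Mv² = (13/20)Mv₀² + Mgh, hence v² = v₀² + 2gh/(1+k).
v = √(3.44² + 2×9.8×2.61/1.3) = √51.18 ≈ 7.15 m/s.

v ≈ 7.15 m/s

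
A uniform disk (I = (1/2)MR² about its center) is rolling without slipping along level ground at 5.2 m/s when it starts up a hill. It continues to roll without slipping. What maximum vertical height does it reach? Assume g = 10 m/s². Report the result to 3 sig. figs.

With I = (1/2)MR², the ratio k = I/(MR²) is 0.5.
Rolling without slipping gives ω = v/R, so the total kinetic energy is ½Mv² + ½Iω² = ½(1+k)Mv² = (3/4)Mv².
At the top the kinetic energy is zero, so (3/4)Mv₀² = Mgh.
Thus h = (1+k)v₀²/(2g) = 1.5 × 5.2² / (2 × 10) ≈ 2.03 m.

h ≈ 2.03 m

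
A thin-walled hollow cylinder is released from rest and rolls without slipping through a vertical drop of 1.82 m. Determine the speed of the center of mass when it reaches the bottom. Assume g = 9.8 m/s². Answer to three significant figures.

The moment of inertia is MR², giving k ≡ I/(MR²) = 1.
The rolling condition ω = v/R makes the rotational term ½I(v/R)² = ½kMv², so KE_total = ½(1+k)Mv² = Mv².
Setting Mgh = Mv² gives v = √(2gh/(1+k)) = √(2·9.8·1.82/2) ≈ 4.22 m/s.

v ≈ 4.22 m/s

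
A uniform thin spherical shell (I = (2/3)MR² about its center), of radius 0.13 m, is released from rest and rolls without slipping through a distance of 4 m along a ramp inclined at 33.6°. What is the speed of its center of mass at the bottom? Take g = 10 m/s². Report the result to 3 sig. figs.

The moment of inertia is (2/3)MR², giving k ≡ I/(MR²) = 2/3.
Rolling without slipping gives ω = v/R, so the total kinetic energy is ½Mv² + ½Iω² = ½(1+k)Mv² = (5/6)Mv².
The vertical drop is h = L sinθ = 4 × sin33.6° = 2.214 m.
Setting Mgh = (5/6)Mv² gives v = √(2gh/(1+k)) = √(2·10·2.214/1.667) ≈ 5.15 m/s.

v ≈ 5.15 m/s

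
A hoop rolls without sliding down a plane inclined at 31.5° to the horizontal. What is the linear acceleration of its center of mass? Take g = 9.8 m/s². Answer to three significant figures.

For this body I = MR², i.e. k = I/(MR²) = 1.
Translational: Mg sinθ − f = Ma. Rotational about the CM: fR = Iα = kMRa, so f = kMa.
Eliminating f: Mg sinθ = (1+k)Ma, so a = g sinθ/(1+k) = 9.8 × sin31.5° / 2 ≈ 2.56 m/s².

a ≈ 2.56 m/s²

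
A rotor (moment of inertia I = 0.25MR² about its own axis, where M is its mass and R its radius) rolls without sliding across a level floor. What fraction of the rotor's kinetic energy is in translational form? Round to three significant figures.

fraction ≈ 0.800

For this body I = 0.25MR², i.e. k = I/(MR²) = 0.25.
With ω = v/R, KE_trans = ½Mv² and KE_rot = ½Iω² = ½kMv², so KE_total = ½(1+k)Mv².
The translational fraction is therefore 1/(1+k) = 1/1.25 ≈ 0.800.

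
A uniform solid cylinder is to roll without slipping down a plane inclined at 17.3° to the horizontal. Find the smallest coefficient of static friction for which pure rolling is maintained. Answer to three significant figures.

With I = (1/2)MR², the ratio k = I/(MR²) is 0.5.
Translational: Mg sinθ − f = Ma. Rotational about the CM: fR = Iα = kMRa, so f = kMa.
These give a = g sinθ/(1+k) and the required friction f = kMg sinθ/(1+k).
The normal force is N = Mg cosθ, so μ_min = f/N = k tanθ/(1+k).
μ_min = 0.5 × tan17.3° / 1.5 ≈ 0.104.

μ_min ≈ 0.104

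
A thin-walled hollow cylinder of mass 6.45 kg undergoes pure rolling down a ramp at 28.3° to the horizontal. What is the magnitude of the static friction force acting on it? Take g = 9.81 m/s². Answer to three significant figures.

With I = MR², the ratio k = I/(MR²) is 1.
Along the incline Mg sinθ − f = Ma, and torque about the center fR = Iα = kMR²(a/R) gives f = kMa.
Combining, a = g sinθ/(1+k) and f = kMa = kMg sinθ/(1+k).
f = 1 × 6.45 × 9.81 × sin28.3° / 2 ≈ 15.0 N.

f ≈ 15.0 N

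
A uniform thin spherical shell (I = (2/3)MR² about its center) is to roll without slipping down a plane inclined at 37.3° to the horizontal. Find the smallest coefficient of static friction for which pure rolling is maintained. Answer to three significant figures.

μ_min ≈ 0.305

The moment of inertia is (2/3)MR², giving k ≡ I/(MR²) = 2/3.
Newton's second law down the slope: Mg sinθ − f = Ma. The torque equation fR = Iα (with α = a/R) gives f = kMa.
These give a = g sinθ/(1+k) and the required friction f = kMg sinθ/(1+k).
With N = Mg cosθ, the no-slip condition f ≤ μN gives μ_min = f/N = k tanθ/(1+k).
μ_min = (2/3) × tan37.3° / 1.667 ≈ 0.305.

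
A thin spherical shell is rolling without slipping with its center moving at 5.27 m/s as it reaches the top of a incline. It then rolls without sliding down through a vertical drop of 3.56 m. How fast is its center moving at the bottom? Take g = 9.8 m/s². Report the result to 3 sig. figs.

v ≈ 8.34 m/s

The moment of inertia is (2/3)MR², giving k ≡ I/(MR²) = 2/3.
The rolling condition ω = v/R makes the rotational term ½I(v/R)² = ½kMv², so KE_total = ½(1+k)Mv² = (5/6)Mv².
Energy conservation: (5/6)Mv₀² + Mgh = (5/6)Mv², so v² = v₀² + 2gh/(1+k).
v = √(5.27² + 2×9.8×3.56/1.667) = √69.64 ≈ 8.34 m/s.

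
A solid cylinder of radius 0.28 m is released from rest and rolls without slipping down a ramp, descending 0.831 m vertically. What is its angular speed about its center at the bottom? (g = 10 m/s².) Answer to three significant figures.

For this body I = (1/2)MR², i.e. k = I/(MR²) = 0.5.
Pure rolling means v = ωR; then KE = ½Mv² + ½I(v/R)² = ½(1+k)Mv² = (3/4)Mv².
Energy conservation Mgh = ½(1+k)Mv² gives v = √(2gh/(1+k)) = √(2 × 10 × 0.831 / 1.5) = 3.329 m/s.
The angular speed follows from ω = v/R = 3.329/0.28 ≈ 11.9 rad/s.

ω ≈ 11.9 rad/s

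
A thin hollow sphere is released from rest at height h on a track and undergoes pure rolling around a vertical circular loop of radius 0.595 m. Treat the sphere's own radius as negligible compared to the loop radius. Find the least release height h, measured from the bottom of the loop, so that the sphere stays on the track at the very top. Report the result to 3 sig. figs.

The moment of inertia is (2/3)MR², giving k ≡ I/(MR²) = 2/3.
At the top of the loop, the minimum-contact condition is Mg = Mv_top²/r, so v_top² = gr.
With ω = v/R, the kinetic energy at speed v is ½(1+k)Mv² = (5/6)Mv².
Energy conservation from release (height h) to the top (height 2r): Mgh = Mg(2r) + (5/6)M·gr.
Thus h_min = 2r + (1+k)r/2 = r(2 + 1.667/2) = 0.595 × 2.833 ≈ 1.69 m.

h_min ≈ 1.69 m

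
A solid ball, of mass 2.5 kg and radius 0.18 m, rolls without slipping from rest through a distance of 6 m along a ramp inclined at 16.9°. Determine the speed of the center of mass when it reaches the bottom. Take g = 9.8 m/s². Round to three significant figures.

v ≈ 4.94 m/s

Here I = (2/5)MR², so the shape factor k = I/(MR²) = 0.4.
The rolling condition ω = v/R makes the rotational term ½I(v/R)² = ½kMv², so KE_total = ½(1+k)Mv² = (7/10)Mv².
The vertical drop is h = L sinθ = 6 × sin16.9° = 1.744 m.
Setting Mgh = (7/10)Mv² gives v = √(2gh/(1+k)) = √(2·9.8·1.744/1.4) ≈ 4.94 m/s.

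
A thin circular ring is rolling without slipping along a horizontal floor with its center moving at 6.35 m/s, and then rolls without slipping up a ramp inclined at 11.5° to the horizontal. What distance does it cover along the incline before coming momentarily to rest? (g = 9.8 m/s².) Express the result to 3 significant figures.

d ≈ 20.6 m

The moment of inertia is MR², giving k ≡ I/(MR²) = 1.
Pure rolling means v = ωR; then KE = ½Mv² + ½I(v/R)² = ½(1+k)Mv² = Mv².
Setting this equal to Mgh gives the vertical rise h = (1+k)v₀²/(2g) = 2×6.35²/(2×9.8) = 4.115 m.
The distance along the slope is d = h/sinθ = 4.115/sin11.5° ≈ 20.6 m.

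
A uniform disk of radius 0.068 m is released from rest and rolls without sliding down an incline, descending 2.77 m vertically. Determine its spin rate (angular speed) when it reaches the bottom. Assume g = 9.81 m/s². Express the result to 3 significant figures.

ω ≈ 88.5 rad/s

For this body I = (1/2)MR², i.e. k = I/(MR²) = 0.5.
Since it rolls without slipping, ω = v/R and KE = ½Mv² + ½Iω² = ½(1+k)Mv² = (3/4)Mv².
Energy conservation Mgh = ½(1+k)Mv² gives v = √(2gh/(1+k)) = √(2 × 9.81 × 2.77 / 1.5) = 6.019 m/s.
The angular speed follows from ω = v/R = 6.019/0.068 ≈ 88.5 rad/s.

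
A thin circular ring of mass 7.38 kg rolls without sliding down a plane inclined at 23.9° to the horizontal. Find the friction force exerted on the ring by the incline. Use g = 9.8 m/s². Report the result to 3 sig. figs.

f ≈ 14.7 N

For this body I = MR², i.e. k = I/(MR²) = 1.
Along the incline Mg sinθ − f = Ma, and torque about the center fR = Iα = kMR²(a/R) gives f = kMa.
Combining, a = g sinθ/(1+k) and f = kMa = kMg sinθ/(1+k).
f = 1 × 7.38 × 9.8 × sin23.9° / 2 ≈ 14.7 N.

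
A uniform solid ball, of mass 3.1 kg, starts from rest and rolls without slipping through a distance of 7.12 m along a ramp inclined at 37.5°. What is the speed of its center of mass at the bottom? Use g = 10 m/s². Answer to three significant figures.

Here I = (2/5)MR², so the shape factor k = I/(MR²) = 0.4.
Since it rolls without slipping, ω = v/R and KE = ½Mv² + ½Iω² = ½(1+k)Mv² = (7/10)Mv².
The vertical drop is h = L sinθ = 7.12 × sin37.5° = 4.334 m.
Setting Mgh = (7/10)Mv² gives v = √(2gh/(1+k)) = √(2·10·4.334/1.4) ≈ 7.87 m/s.

v ≈ 7.87 m/s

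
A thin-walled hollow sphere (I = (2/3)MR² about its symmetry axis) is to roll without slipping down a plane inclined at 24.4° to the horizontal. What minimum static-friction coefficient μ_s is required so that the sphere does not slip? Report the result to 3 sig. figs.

With I = (2/3)MR², the ratio k = I/(MR²) is 2/3.
Translational: Mg sinθ − f = Ma. Rotational about the CM: fR = Iα = kMRa, so f = kMa.
These give a = g sinθ/(1+k) and the required friction f = kMg sinθ/(1+k).
With N = Mg cosθ, the no-slip condition f ≤ μN gives μ_min = f/N = k tanθ/(1+k).
μ_min = (2/3) × tan24.4° / 1.667 ≈ 0.181.

μ_min ≈ 0.181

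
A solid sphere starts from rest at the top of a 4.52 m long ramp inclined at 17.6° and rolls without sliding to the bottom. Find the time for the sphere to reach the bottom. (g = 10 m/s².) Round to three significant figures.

t ≈ 2.05 s

For this body I = (2/5)MR², i.e. k = I/(MR²) = 0.4.
Along the incline Mg sinθ − f = Ma, and torque about the center fR = Iα = kMR²(a/R) gives f = kMa.
Hence a = g sinθ/(1+k) = 10×sin17.6°/1.4 = 2.16 m/s².
With constant a from rest, t = √(2L/a) = √(2·4.52/2.16) ≈ 2.05 s.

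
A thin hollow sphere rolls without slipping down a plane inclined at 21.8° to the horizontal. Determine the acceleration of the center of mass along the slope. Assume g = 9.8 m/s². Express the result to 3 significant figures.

With I = (2/3)MR², the ratio k = I/(MR²) is 2/3.
Newton's second law down the slope: Mg sinθ − f = Ma. The torque equation fR = Iα (with α = a/R) gives f = kMa.
Eliminating f: Mg sinθ = (1+k)Ma, so a = g sinθ/(1+k) = 9.8 × sin21.8° / 1.667 ≈ 2.18 m/s².

a ≈ 2.18 m/s²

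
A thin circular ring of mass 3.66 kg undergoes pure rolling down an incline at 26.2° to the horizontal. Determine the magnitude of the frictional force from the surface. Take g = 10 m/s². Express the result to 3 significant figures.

The moment of inertia is MR², giving k ≡ I/(MR²) = 1.
Newton's second law down the slope: Mg sinθ − f = Ma. The torque equation fR = Iα (with α = a/R) gives f = kMa.
Combining, a = g sinθ/(1+k) and f = kMa = kMg sinθ/(1+k).
f = 1 × 3.66 × 10 × sin26.2° / 2 ≈ 8.08 N.

f ≈ 8.08 N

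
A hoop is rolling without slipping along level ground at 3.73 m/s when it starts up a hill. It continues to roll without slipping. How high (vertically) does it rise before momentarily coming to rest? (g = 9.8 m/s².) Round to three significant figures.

The moment of inertia is MR², giving k ≡ I/(MR²) = 1.
Pure rolling means v = ωR; then KE = ½Mv² + ½I(v/R)² = ½(1+k)Mv² = Mv².
All of this converts to potential energy at the highest point: Mv₀² = Mgh.
Thus h = (1+k)v₀²/(2g) = 2 × 3.73² / (2 × 9.8) ≈ 1.42 m.

h ≈ 1.42 m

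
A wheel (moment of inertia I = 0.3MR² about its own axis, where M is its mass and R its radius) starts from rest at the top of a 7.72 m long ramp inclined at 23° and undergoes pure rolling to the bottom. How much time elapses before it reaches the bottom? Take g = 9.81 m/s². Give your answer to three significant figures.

The moment of inertia is 0.3MR², giving k ≡ I/(MR²) = 0.3.
Along the incline Mg sinθ − f = Ma, and torque about the center fR = Iα = kMR²(a/R) gives f = kMa.
Hence a = g sinθ/(1+k) = 9.81×sin23°/1.3 = 2.949 m/s².
With constant a from rest, t = √(2L/a) = √(2·7.72/2.949) ≈ 2.29 s.

t ≈ 2.29 s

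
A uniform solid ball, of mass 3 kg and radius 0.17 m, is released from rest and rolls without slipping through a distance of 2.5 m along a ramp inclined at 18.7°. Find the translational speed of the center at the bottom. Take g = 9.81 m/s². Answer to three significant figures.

With I = (2/5)MR², the ratio k = I/(MR²) is 0.4.
Since it rolls without slipping, ω = v/R and KE = ½Mv² + ½Iω² = ½(1+k)Mv² = (7/10)Mv².
The vertical drop is h = L sinθ = 2.5 × sin18.7° = 0.8015 m.
Setting Mgh = (7/10)Mv² gives v = √(2gh/(1+k)) = √(2·9.81·0.8015/1.4) ≈ 3.35 m/s.

v ≈ 3.35 m/s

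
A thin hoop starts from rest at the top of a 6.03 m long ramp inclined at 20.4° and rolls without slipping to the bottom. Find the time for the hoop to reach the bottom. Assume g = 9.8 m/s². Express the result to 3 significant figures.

t ≈ 2.66 s

For this body I = MR², i.e. k = I/(MR²) = 1.
Along the incline Mg sinθ − f = Ma, and torque about the center fR = Iα = kMR²(a/R) gives f = kMa.
Hence a = g sinθ/(1+k) = 9.8×sin20.4°/2 = 1.708 m/s².
With constant a from rest, t = √(2L/a) = √(2·6.03/1.708) ≈ 2.66 s.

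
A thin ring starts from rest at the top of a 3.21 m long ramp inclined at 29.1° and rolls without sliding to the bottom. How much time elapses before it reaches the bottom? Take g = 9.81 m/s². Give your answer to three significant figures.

t ≈ 1.64 s

The moment of inertia is MR², giving k ≡ I/(MR²) = 1.
Along the incline Mg sinθ − f = Ma, and torque about the center fR = Iα = kMR²(a/R) gives f = kMa.
Hence a = g sinθ/(1+k) = 9.81×sin29.1°/2 = 2.385 m/s².
Starting from rest, L = ½at², so t = √(2L/a) = √(2×3.21/2.385) ≈ 1.64 s.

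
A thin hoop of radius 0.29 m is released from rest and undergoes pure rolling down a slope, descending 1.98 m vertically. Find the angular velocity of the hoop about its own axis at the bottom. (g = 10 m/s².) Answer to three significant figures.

With I = MR², the ratio k = I/(MR²) is 1.
The rolling condition ω = v/R makes the rotational term ½I(v/R)² = ½kMv², so KE_total = ½(1+k)Mv² = Mv².
Energy conservation Mgh = ½(1+k)Mv² gives v = √(2gh/(1+k)) = √(2 × 10 × 1.98 / 2) = 4.45 m/s.
The angular speed follows from ω = v/R = 4.45/0.29 ≈ 15.3 rad/s.

ω ≈ 15.3 rad/s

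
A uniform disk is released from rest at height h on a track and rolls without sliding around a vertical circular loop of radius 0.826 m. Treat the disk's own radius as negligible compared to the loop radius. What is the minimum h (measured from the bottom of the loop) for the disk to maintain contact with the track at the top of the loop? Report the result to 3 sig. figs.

h_min ≈ 2.27 m

With I = (1/2)MR², the ratio k = I/(MR²) is 0.5.
At the top of the loop, the minimum-contact condition is Mg = Mv_top²/r, so v_top² = gr.
With ω = v/R, the kinetic energy at speed v is ½(1+k)Mv² = (3/4)Mv².
Energy conservation from release (height h) to the top (height 2r): Mgh = Mg(2r) + (3/4)M·gr.
Thus h_min = 2r + (1+k)r/2 = r(2 + 1.5/2) = 0.826 × 2.75 ≈ 2.27 m.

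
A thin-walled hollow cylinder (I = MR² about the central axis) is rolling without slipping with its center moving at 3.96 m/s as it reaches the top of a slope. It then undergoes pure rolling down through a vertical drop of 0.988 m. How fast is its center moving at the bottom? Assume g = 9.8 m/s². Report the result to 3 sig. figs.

v ≈ 5.04 m/s

With I = MR², the ratio k = I/(MR²) is 1.
The rolling condition ω = v/R makes the rotational term ½I(v/R)² = ½kMv², so KE_total = ½(1+k)Mv² = Mv².
Energy conservation: Mv₀² + Mgh = Mv², so v² = v₀² + 2gh/(1+k).
v = √(3.96² + 2×9.8×0.988/2) = √25.36 ≈ 5.04 m/s.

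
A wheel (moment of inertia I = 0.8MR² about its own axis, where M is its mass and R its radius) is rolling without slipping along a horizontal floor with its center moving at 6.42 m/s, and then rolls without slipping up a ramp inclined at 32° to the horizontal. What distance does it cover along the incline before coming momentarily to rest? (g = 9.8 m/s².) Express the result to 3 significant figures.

Here I = 0.8MR², so the shape factor k = I/(MR²) = 0.8.
Since it rolls without slipping, ω = v/R and KE = ½Mv² + ½Iω² = ½(1+k)Mv² = (9/10)Mv².
Setting this equal to Mgh gives the vertical rise h = (1+k)v₀²/(2g) = 1.8×6.42²/(2×9.8) = 3.785 m.
The distance along the slope is d = h/sinθ = 3.785/sin32° ≈ 7.14 m.

d ≈ 7.14 m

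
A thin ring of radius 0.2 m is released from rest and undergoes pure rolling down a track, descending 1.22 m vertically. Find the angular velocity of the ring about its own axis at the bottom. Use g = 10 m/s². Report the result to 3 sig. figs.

With I = MR², the ratio k = I/(MR²) is 1.
Pure rolling means v = ωR; then KE = ½Mv² + ½I(v/R)² = ½(1+k)Mv² = Mv².
Energy conservation Mgh = ½(1+k)Mv² gives v = √(2gh/(1+k)) = √(2 × 10 × 1.22 / 2) = 3.493 m/s.
Then ω = v/R = 3.493 / 0.2 ≈ 17.5 rad/s.

ω ≈ 17.5 rad/s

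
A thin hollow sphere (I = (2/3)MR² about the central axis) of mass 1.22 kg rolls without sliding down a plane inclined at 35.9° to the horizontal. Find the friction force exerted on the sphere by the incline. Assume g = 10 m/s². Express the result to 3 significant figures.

With I = (2/3)MR², the ratio k = I/(MR²) is 2/3.
Along the incline Mg sinθ − f = Ma, and torque about the center fR = Iα = kMR²(a/R) gives f = kMa.
Combining, a = g sinθ/(1+k) and f = kMa = kMg sinθ/(1+k).
f = (2/3) × 1.22 × 10 × sin35.9° / 1.667 ≈ 2.86 N.

f ≈ 2.86 N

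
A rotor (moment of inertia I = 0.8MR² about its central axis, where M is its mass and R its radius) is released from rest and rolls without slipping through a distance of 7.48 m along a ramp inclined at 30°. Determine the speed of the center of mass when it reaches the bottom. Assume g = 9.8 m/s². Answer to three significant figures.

With I = 0.8MR², the ratio k = I/(MR²) is 0.8.
Since it rolls without slipping, ω = v/R and KE = ½Mv² + ½Iω² = ½(1+k)Mv² = (9/10)Mv².
The vertical drop is h = L sinθ = 7.48 × sin30° = 3.74 m.
Energy conservation: Mgh = (9/10)Mv², so v = √(2gh/(1+k)) = √(2 × 9.8 × 3.74 / 1.8) ≈ 6.38 m/s.

v ≈ 6.38 m/s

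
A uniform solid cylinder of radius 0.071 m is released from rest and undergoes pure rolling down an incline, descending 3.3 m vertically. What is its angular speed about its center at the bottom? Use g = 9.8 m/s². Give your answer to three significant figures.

The moment of inertia is (1/2)MR², giving k ≡ I/(MR²) = 0.5.
Since it rolls without slipping, ω = v/R and KE = ½Mv² + ½Iω² = ½(1+k)Mv² = (3/4)Mv².
Energy conservation Mgh = ½(1+k)Mv² gives v = √(2gh/(1+k)) = √(2 × 9.8 × 3.3 / 1.5) = 6.567 m/s.
Then ω = v/R = 6.567 / 0.071 ≈ 92.5 rad/s.

ω ≈ 92.5 rad/s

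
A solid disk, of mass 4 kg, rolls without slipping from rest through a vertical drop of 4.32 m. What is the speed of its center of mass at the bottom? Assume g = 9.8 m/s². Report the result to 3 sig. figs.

v ≈ 7.51 m/s

Here I = (1/2)MR², so the shape factor k = I/(MR²) = 0.5.
Pure rolling means v = ωR; then KE = ½Mv² + ½I(v/R)² = ½(1+k)Mv² = (3/4)Mv².
Setting Mgh = (3/4)Mv² gives v = √(2gh/(1+k)) = √(2·9.8·4.32/1.5) ≈ 7.51 m/s.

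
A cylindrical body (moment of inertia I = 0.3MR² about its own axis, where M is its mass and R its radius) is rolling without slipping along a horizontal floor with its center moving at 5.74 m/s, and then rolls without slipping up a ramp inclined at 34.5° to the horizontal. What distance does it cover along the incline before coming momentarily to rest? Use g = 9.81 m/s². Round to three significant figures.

d ≈ 3.85 m

Here I = 0.3MR², so the shape factor k = I/(MR²) = 0.3.
The rolling condition ω = v/R makes the rotational term ½I(v/R)² = ½kMv², so KE_total = ½(1+k)Mv² = (13/20)Mv².
Setting this equal to Mgh gives the vertical rise h = (1+k)v₀²/(2g) = 1.3×5.74²/(2×9.81) = 2.183 m.
The distance along the slope is d = h/sinθ = 2.183/sin34.5° ≈ 3.85 m.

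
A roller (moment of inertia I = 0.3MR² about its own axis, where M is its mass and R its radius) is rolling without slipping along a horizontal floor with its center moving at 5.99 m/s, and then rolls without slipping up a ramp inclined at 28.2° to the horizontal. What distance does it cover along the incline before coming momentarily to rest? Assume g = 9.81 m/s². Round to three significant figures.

Here I = 0.3MR², so the shape factor k = I/(MR²) = 0.3.
Since it rolls without slipping, ω = v/R and KE = ½Mv² + ½Iω² = ½(1+k)Mv² = (13/20)Mv².
Setting this equal to Mgh gives the vertical rise h = (1+k)v₀²/(2g) = 1.3×5.99²/(2×9.81) = 2.377 m.
The distance along the slope is d = h/sinθ = 2.377/sin28.2° ≈ 5.03 m.

d ≈ 5.03 m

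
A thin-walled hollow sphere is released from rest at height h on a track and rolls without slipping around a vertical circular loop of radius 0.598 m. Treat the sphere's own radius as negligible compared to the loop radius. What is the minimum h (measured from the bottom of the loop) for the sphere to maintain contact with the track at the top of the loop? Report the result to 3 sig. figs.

h_min ≈ 1.69 m

For this body I = (2/3)MR², i.e. k = I/(MR²) = 2/3.
At the top, contact is just lost when gravity alone supplies the centripetal force: Mg = Mv_top²/r, i.e. v_top² = gr.
With ω = v/R, the kinetic energy at speed v is ½(1+k)Mv² = (5/6)Mv².
Energy conservation from release (height h) to the top (height 2r): Mgh = Mg(2r) + (5/6)M·gr.
Thus h_min = 2r + (1+k)r/2 = r(2 + 1.667/2) = 0.598 × 2.833 ≈ 1.69 m.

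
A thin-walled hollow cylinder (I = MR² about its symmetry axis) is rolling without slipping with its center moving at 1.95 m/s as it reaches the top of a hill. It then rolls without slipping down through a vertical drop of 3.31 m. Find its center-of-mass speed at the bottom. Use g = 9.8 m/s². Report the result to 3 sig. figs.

v ≈ 6.02 m/s

The moment of inertia is MR², giving k ≡ I/(MR²) = 1.
The rolling condition ω = v/R makes the rotational term ½I(v/R)² = ½kMv², so KE_total = ½(1+k)Mv² = Mv².
Energy conservation: Mv₀² + Mgh = Mv², so v² = v₀² + 2gh/(1+k).
v = √(1.95² + 2×9.8×3.31/2) = √36.24 ≈ 6.02 m/s.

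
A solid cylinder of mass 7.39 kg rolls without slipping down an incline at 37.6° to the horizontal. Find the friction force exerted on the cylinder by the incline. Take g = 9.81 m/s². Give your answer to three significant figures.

f ≈ 14.7 N

For this body I = (1/2)MR², i.e. k = I/(MR²) = 0.5.
Translational: Mg sinθ − f = Ma. Rotational about the CM: fR = Iα = kMRa, so f = kMa.
Combining, a = g sinθ/(1+k) and f = kMa = kMg sinθ/(1+k).
f = 0.5 × 7.39 × 9.81 × sin37.6° / 1.5 ≈ 14.7 N.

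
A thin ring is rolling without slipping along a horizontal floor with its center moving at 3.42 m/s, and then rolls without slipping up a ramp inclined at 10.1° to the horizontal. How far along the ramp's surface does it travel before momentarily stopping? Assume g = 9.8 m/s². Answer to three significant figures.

d ≈ 6.81 m

With I = MR², the ratio k = I/(MR²) is 1.
Since it rolls without slipping, ω = v/R and KE = ½Mv² + ½Iω² = ½(1+k)Mv² = Mv².
Setting this equal to Mgh gives the vertical rise h = (1+k)v₀²/(2g) = 2×3.42²/(2×9.8) = 1.194 m.
Along the incline, d = h/sinθ = 1.194/sin10.1° ≈ 6.81 m.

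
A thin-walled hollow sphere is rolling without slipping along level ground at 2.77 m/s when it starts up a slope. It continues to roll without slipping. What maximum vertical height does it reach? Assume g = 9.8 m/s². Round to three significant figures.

With I = (2/3)MR², the ratio k = I/(MR²) is 2/3.
Rolling without slipping gives ω = v/R, so the total kinetic energy is ½Mv² + ½Iω² = ½(1+k)Mv² = (5/6)Mv².
All of this converts to potential energy at the highest point: (5/6)Mv₀² = Mgh.
Thus h = (1+k)v₀²/(2g) = 1.667 × 2.77² / (2 × 9.8) ≈ 0.652 m.

h ≈ 0.652 m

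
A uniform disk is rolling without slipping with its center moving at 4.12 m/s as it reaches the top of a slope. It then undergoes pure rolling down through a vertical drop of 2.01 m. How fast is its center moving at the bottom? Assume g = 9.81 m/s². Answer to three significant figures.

v ≈ 6.58 m/s

For this body I = (1/2)MR², i.e. k = I/(MR²) = 0.5.
Since it rolls without slipping, ω = v/R and KE = ½Mv² + ½Iω² = ½(1+k)Mv² = (3/4)Mv².
Energy conservation: (3/4)Mv₀² + Mgh = (3/4)Mv², so v² = v₀² + 2gh/(1+k).
v = √(4.12² + 2×9.81×2.01/1.5) = √43.27 ≈ 6.58 m/s.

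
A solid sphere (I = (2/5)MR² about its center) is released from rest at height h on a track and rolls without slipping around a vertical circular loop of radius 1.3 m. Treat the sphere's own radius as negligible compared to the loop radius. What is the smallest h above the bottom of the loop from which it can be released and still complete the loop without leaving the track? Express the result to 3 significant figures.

For this body I = (2/5)MR², i.e. k = I/(MR²) = 0.4.
At the top of the loop, the minimum-contact condition is Mg = Mv_top²/r, so v_top² = gr.
With ω = v/R, the kinetic energy at speed v is ½(1+k)Mv² = (7/10)Mv².
Energy conservation from release (height h) to the top (height 2r): Mgh = Mg(2r) + (7/10)M·gr.
Thus h_min = 2r + (1+k)r/2 = r(2 + 1.4/2) = 1.3 × 2.7 ≈ 3.51 m.

h_min ≈ 3.51 m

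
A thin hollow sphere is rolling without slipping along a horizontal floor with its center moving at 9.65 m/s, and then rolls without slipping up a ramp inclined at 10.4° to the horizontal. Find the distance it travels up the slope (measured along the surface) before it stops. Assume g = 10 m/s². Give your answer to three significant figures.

The moment of inertia is (2/3)MR², giving k ≡ I/(MR²) = 2/3.
Pure rolling means v = ωR; then KE = ½Mv² + ½I(v/R)² = ½(1+k)Mv² = (5/6)Mv².
Setting this equal to Mgh gives the vertical rise h = (1+k)v₀²/(2g) = 1.667×9.65²/(2×10) = 7.76 m.
The distance along the slope is d = h/sinθ = 7.76/sin10.4° ≈ 43.0 m.

d ≈ 43.0 m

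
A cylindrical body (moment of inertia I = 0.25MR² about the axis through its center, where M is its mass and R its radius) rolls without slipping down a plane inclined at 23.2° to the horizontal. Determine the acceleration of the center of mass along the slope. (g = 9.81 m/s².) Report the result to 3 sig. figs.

a ≈ 3.09 m/s²

For this body I = 0.25MR², i.e. k = I/(MR²) = 0.25.
Along the incline Mg sinθ − f = Ma, and torque about the center fR = Iα = kMR²(a/R) gives f = kMa.
Eliminating f: Mg sinθ = (1+k)Ma, so a = g sinθ/(1+k) = 9.81 × sin23.2° / 1.25 ≈ 3.09 m/s².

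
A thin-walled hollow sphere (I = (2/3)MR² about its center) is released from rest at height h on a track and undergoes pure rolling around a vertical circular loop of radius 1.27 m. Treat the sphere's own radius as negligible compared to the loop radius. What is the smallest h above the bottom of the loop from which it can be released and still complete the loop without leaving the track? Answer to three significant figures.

For this body I = (2/3)MR², i.e. k = I/(MR²) = 2/3.
At the top of the loop, the minimum-contact condition is Mg = Mv_top²/r, so v_top² = gr.
With ω = v/R, the kinetic energy at speed v is ½(1+k)Mv² = (5/6)Mv².
Energy conservation from release (height h) to the top (height 2r): Mgh = Mg(2r) + (5/6)M·gr.
Thus h_min = 2r + (1+k)r/2 = r(2 + 1.667/2) = 1.27 × 2.833 ≈ 3.60 m.

h_min ≈ 3.60 m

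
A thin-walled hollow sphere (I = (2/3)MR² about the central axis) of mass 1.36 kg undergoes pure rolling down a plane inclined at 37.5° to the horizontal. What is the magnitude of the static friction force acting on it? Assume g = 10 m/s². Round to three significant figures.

For this body I = (2/3)MR², i.e. k = I/(MR²) = 2/3.
Along the incline Mg sinθ − f = Ma, and torque about the center fR = Iα = kMR²(a/R) gives f = kMa.
Combining, a = g sinθ/(1+k) and f = kMa = kMg sinθ/(1+k).
f = (2/3) × 1.36 × 10 × sin37.5° / 1.667 ≈ 3.31 N.

f ≈ 3.31 N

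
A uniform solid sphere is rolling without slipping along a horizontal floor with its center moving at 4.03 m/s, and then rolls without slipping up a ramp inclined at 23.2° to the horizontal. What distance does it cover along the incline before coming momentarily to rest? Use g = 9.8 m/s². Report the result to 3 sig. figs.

d ≈ 2.94 m

With I = (2/5)MR², the ratio k = I/(MR²) is 0.4.
Rolling without slipping gives ω = v/R, so the total kinetic energy is ½Mv² + ½Iω² = ½(1+k)Mv² = (7/10)Mv².
Setting this equal to Mgh gives the vertical rise h = (1+k)v₀²/(2g) = 1.4×4.03²/(2×9.8) = 1.16 m.
Along the incline, d = h/sinθ = 1.16/sin23.2° ≈ 2.94 m.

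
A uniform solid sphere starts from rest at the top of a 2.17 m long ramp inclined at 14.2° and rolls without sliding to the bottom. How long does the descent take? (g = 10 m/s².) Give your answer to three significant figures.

t ≈ 1.57 s

Here I = (2/5)MR², so the shape factor k = I/(MR²) = 0.4.
Along the incline Mg sinθ − f = Ma, and torque about the center fR = Iα = kMR²(a/R) gives f = kMa.
Hence a = g sinθ/(1+k) = 10×sin14.2°/1.4 = 1.752 m/s².
With constant a from rest, t = √(2L/a) = √(2·2.17/1.752) ≈ 1.57 s.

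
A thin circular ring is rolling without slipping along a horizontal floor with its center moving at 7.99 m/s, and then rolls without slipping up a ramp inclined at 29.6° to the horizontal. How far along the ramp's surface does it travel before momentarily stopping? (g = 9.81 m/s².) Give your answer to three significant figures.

For this body I = MR², i.e. k = I/(MR²) = 1.
Rolling without slipping gives ω = v/R, so the total kinetic energy is ½Mv² + ½Iω² = ½(1+k)Mv² = Mv².
Setting this equal to Mgh gives the vertical rise h = (1+k)v₀²/(2g) = 2×7.99²/(2×9.81) = 6.508 m.
The distance along the slope is d = h/sinθ = 6.508/sin29.6° ≈ 13.2 m.

d ≈ 13.2 m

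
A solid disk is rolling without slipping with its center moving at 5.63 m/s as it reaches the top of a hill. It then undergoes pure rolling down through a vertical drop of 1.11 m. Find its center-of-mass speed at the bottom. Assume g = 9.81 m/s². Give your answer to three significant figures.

v ≈ 6.80 m/s

The moment of inertia is (1/2)MR², giving k ≡ I/(MR²) = 0.5.
The rolling condition ω = v/R makes the rotational term ½I(v/R)² = ½kMv², so KE_total = ½(1+k)Mv² = (3/4)Mv².
Conserving energy between top and bottom: (3/4)Mv² = (3/4)Mv₀² + Mgh, hence v² = v₀² + 2gh/(1+k).
v = √(5.63² + 2×9.81×1.11/1.5) = √46.22 ≈ 6.80 m/s.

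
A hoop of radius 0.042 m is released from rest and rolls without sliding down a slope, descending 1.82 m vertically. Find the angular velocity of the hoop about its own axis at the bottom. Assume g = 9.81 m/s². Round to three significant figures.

ω ≈ 101 rad/s

The moment of inertia is MR², giving k ≡ I/(MR²) = 1.
Pure rolling means v = ωR; then KE = ½Mv² + ½I(v/R)² = ½(1+k)Mv² = Mv².
Energy conservation Mgh = ½(1+k)Mv² gives v = √(2gh/(1+k)) = √(2 × 9.81 × 1.82 / 2) = 4.225 m/s.
The angular speed follows from ω = v/R = 4.225/0.042 ≈ 101 rad/s.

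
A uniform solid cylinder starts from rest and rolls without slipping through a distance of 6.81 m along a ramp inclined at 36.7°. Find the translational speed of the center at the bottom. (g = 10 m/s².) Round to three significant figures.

v ≈ 7.37 m/s

Here I = (1/2)MR², so the shape factor k = I/(MR²) = 0.5.
Rolling without slipping gives ω = v/R, so the total kinetic energy is ½Mv² + ½Iω² = ½(1+k)Mv² = (3/4)Mv².
The vertical drop is h = L sinθ = 6.81 × sin36.7° = 4.07 m.
Energy conservation: Mgh = (3/4)Mv², so v = √(2gh/(1+k)) = √(2 × 10 × 4.07 / 1.5) ≈ 7.37 m/s.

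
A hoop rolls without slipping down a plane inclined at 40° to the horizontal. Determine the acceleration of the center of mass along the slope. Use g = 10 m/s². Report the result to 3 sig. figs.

For this body I = MR², i.e. k = I/(MR²) = 1.
Newton's second law down the slope: Mg sinθ − f = Ma. The torque equation fR = Iα (with α = a/R) gives f = kMa.
Eliminating f: Mg sinθ = (1+k)Ma, so a = g sinθ/(1+k) = 10 × sin40° / 2 ≈ 3.21 m/s².

a ≈ 3.21 m/s²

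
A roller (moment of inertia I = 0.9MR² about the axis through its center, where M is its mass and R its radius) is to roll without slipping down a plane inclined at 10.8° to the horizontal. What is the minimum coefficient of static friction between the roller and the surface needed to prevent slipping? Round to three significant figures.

μ_min ≈ 0.0904

The moment of inertia is 0.9MR², giving k ≡ I/(MR²) = 0.9.
Newton's second law down the slope: Mg sinθ − f = Ma. The torque equation fR = Iα (with α = a/R) gives f = kMa.
These give a = g sinθ/(1+k) and the required friction f = kMg sinθ/(1+k).
With N = Mg cosθ, the no-slip condition f ≤ μN gives μ_min = f/N = k tanθ/(1+k).
μ_min = 0.9 × tan10.8° / 1.9 ≈ 0.0904.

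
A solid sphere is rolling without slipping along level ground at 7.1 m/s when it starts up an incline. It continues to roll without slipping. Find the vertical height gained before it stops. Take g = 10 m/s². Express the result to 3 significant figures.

The moment of inertia is (2/5)MR², giving k ≡ I/(MR²) = 0.4.
Pure rolling means v = ωR; then KE = ½Mv² + ½I(v/R)² = ½(1+k)Mv² = (7/10)Mv².
At the top the kinetic energy is zero, so (7/10)Mv₀² = Mgh.
Thus h = (1+k)v₀²/(2g) = 1.4 × 7.1² / (2 × 10) ≈ 3.53 m.

h ≈ 3.53 m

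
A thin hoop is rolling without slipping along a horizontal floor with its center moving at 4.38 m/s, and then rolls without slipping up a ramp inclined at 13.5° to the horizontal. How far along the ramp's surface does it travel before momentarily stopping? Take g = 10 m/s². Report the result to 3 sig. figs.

d ≈ 8.22 m

The moment of inertia is MR², giving k ≡ I/(MR²) = 1.
The rolling condition ω = v/R makes the rotational term ½I(v/R)² = ½kMv², so KE_total = ½(1+k)Mv² = Mv².
Setting this equal to Mgh gives the vertical rise h = (1+k)v₀²/(2g) = 2×4.38²/(2×10) = 1.918 m.
The distance along the slope is d = h/sinθ = 1.918/sin13.5° ≈ 8.22 m.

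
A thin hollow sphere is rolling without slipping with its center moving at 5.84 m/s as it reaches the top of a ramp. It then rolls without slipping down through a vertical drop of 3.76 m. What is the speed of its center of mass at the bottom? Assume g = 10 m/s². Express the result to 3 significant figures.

For this body I = (2/3)MR², i.e. k = I/(MR²) = 2/3.
Pure rolling means v = ωR; then KE = ½Mv² + ½I(v/R)² = ½(1+k)Mv² = (5/6)Mv².
Conserving energy between top and bottom: (5/6)Mv² = (5/6)Mv₀² + Mgh, hence v² = v₀² + 2gh/(1+k).
v = √(5.84² + 2×10×3.76/1.667) = √79.23 ≈ 8.90 m/s.

v ≈ 8.90 m/s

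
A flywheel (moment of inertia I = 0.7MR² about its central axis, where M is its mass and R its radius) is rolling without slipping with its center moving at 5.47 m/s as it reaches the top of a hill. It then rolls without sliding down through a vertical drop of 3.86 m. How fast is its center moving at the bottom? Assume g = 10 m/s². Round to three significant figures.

v ≈ 8.68 m/s

Here I = 0.7MR², so the shape factor k = I/(MR²) = 0.7.
Since it rolls without slipping, ω = v/R and KE = ½Mv² + ½Iω² = ½(1+k)Mv² = (17/20)Mv².
Energy conservation: (17/20)Mv₀² + Mgh = (17/20)Mv², so v² = v₀² + 2gh/(1+k).
v = √(5.47² + 2×10×3.86/1.7) = √75.33 ≈ 8.68 m/s.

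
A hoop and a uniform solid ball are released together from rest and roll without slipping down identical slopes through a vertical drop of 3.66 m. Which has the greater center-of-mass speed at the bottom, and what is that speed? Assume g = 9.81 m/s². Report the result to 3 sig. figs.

For rolling without slipping, Mgh = ½(1+k)Mv² where k = I/(MR²), so v = √(2gh/(1+k)).
Hoop: k = 1, giving v = √(2×9.81×3.66/2) = 5.992 m/s.
Uniform solid ball: k = 0.4, giving v = √(2×9.81×3.66/1.4) = 7.162 m/s.
The smaller k wins: the uniform solid ball, at ≈ 7.16 m/s.

the uniform solid ball, at v ≈ 7.16 m/s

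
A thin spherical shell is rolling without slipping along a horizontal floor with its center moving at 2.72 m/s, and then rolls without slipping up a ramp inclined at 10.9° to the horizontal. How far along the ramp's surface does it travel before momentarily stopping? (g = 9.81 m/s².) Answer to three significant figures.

Here I = (2/3)MR², so the shape factor k = I/(MR²) = 2/3.
Pure rolling means v = ωR; then KE = ½Mv² + ½I(v/R)² = ½(1+k)Mv² = (5/6)Mv².
Setting this equal to Mgh gives the vertical rise h = (1+k)v₀²/(2g) = 1.667×2.72²/(2×9.81) = 0.6285 m.
The distance along the slope is d = h/sinθ = 0.6285/sin10.9° ≈ 3.32 m.

d ≈ 3.32 m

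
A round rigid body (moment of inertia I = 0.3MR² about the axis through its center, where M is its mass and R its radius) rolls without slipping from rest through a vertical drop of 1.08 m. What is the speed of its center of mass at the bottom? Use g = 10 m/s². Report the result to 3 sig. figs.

The moment of inertia is 0.3MR², giving k ≡ I/(MR²) = 0.3.
Rolling without slipping gives ω = v/R, so the total kinetic energy is ½Mv² + ½Iω² = ½(1+k)Mv² = (13/20)Mv².
Setting Mgh = (13/20)Mv² gives v = √(2gh/(1+k)) = √(2·10·1.08/1.3) ≈ 4.08 m/s.

v ≈ 4.08 m/s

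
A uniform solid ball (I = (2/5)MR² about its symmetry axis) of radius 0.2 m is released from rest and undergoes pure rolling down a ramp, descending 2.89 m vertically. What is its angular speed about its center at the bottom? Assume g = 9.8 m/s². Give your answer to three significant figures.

ω ≈ 31.8 rad/s

For this body I = (2/5)MR², i.e. k = I/(MR²) = 0.4.
Rolling without slipping gives ω = v/R, so the total kinetic energy is ½Mv² + ½Iω² = ½(1+k)Mv² = (7/10)Mv².
Energy conservation Mgh = ½(1+k)Mv² gives v = √(2gh/(1+k)) = √(2 × 9.8 × 2.89 / 1.4) = 6.361 m/s.
The angular speed follows from ω = v/R = 6.361/0.2 ≈ 31.8 rad/s.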